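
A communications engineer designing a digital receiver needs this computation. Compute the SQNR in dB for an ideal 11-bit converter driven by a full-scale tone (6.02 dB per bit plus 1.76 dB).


Theoretical SNR for a full-scale sinusoid:
SNR = 6.02 * N + 1.76
    = 6.02 * 11 + 1.76
    = 66.22 + 1.76
    = 67.98 dB

67.98 dB


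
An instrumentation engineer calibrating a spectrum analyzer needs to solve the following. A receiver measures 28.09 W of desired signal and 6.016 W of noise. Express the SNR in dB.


SNR in decibels:
SNR = 10 * log10(Ps / Pn)
    = 10 * log10(28.09 / 6.016)
    = 10 * log10(4.6692)
    = 10 * 0.6692
    = 6.69 dB

6.69 dB


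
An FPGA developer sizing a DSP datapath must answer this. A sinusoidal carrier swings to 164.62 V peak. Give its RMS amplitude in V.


RMS voltage for a sinusoidal waveform:
V_rms = V_peak / sqrt(2)
      = 164.62 / 1.414214
      = 116.404 V

116.404 V


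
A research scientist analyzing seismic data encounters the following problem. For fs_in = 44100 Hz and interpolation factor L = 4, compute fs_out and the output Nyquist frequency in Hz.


Step 1 — output sample rate after interpolation by L:
fs_out = L * fs_in = 4 * 44100 = 176400 Hz

Step 2 — Nyquist frequency of the output stream:
f_Nyq = fs_out / 2 = 176400 / 2 = 88200.0 Hz

fs_out = 176400 Hz; f_Nyquist = 88200.0 Hz


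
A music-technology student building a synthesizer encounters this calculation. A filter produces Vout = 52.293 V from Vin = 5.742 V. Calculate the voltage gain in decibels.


Voltage gain in dB:
G = 20 * log10(Vout / Vin)
  = 20 * log10(52.293 / 5.742)
  = 20 * log10(9.107106)
  = 20 * 0.95938
  = 19.19 dB

19.19 dB


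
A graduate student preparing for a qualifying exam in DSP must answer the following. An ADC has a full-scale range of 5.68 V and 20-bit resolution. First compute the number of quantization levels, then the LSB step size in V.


Step 1 — number of quantization levels:
L = 2^N = 2^20 = 1048576

Step 2 — LSB step size:
delta = Vfs / L
      = 5.68 / 1048576
      = 5.42e-06 V

Levels = 1048576; step size = 5.42e-06 V


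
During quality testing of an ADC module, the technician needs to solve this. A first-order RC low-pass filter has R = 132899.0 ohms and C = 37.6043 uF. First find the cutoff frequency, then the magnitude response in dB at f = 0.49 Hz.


Step 1 — cutoff frequency:
fc = 1 / (2*pi*R*C)
C = 37.6043 uF = 3.76043e-05 F
fc = 1 / (2*pi*132899.0*3.76043e-05)
   = 0.0318464 Hz

Step 2 — magnitude at f = 0.49 Hz:
|H(f)| = 1 / sqrt(1 + (f/fc)^2)
f/fc = 0.49 / 0.0318464 = 15.386355
|H| = 1 / sqrt(1 + 236.73992) = 0.0648558
|H|_dB = 20*log10(0.0648558) = -23.76 dB

fc = 0.0318464 Hz; |H(0.49 Hz)| = -23.76 dB


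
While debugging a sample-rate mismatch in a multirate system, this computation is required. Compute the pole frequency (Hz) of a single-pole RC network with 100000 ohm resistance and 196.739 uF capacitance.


Cutoff frequency of a first-order RC filter:
fc = 1 / (2 * pi * R * C)
C = 196.739 uF = 0.000196739 F
fc = 1 / (2 * pi * 100000 * 0.000196739)
   = 1 / 123.61475941492
   = 0.00809 Hz

0.00809 Hz


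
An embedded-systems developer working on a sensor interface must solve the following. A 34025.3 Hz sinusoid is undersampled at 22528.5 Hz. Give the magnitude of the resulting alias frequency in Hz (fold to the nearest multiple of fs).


Compute the nearest integer multiple of fs to the signal:
n = round(34025.3 / 22528.5) = 2
f_alias = |34025.3 - 2 * 22528.5|
        = |34025.3 - 45057.0|
        = 11031.7 Hz

11031.7


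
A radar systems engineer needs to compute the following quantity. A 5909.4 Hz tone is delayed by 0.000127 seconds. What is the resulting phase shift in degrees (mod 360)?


Phase shift from frequency and time delay:
phi = 360 * f * t_delay
    = 360 * 5909.4 * 0.000127
    = 270.18 degrees
    mod 360 = 270.18 degrees

270.18 degrees


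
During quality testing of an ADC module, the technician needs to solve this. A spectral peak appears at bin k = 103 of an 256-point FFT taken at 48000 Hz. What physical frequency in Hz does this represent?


Frequency of DFT bin k:
f_k = k * fs / N
    = 103 * 48000 / 256
    = 4944000 / 256
    = 19312.5 Hz

19312.5 Hz


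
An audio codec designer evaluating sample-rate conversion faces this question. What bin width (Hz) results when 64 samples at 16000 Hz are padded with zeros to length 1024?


Frequency resolution after zero-padding:
N_padded = 64 * 16 = 1024
df = fs / N_padded
   = 16000 / 1024
   = 15.625 Hz

15.625 Hz


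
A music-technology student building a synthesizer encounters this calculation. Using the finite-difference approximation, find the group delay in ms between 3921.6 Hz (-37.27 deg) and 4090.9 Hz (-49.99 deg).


Group delay from phase difference:
tau = -d(phi)/d(omega)
d(phi) = -12.72 deg = -0.222006 rad
d(omega) = 2*pi*(4090.9 - 3921.6) = 1063.7433 rad/s
tau = -(-0.222006) / 1063.7433
    = 0.2087 ms

0.2087 ms


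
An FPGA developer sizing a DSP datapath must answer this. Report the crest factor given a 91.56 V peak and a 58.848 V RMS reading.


Crest factor is the ratio of peak to RMS:
CF = V_peak / V_rms
   = 91.56 / 58.848
   = 1.5559

1.5559


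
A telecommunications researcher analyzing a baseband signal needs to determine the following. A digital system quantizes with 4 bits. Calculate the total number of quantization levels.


Number of quantization levels = 2^N
= 2^4
= 16

16


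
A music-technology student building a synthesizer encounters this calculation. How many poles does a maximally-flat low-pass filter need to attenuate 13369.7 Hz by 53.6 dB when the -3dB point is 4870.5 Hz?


Butterworth filter order formula:
n = log10(10^(A/10) - 1) / (2 * log10(f_stop/f_pass))
10^(53.6/10) - 1 = 229085.7653
f_stop/f_pass = 13369.7 / 4870.5 = 2.745
n = 6.1111 -> ceil = 7

7


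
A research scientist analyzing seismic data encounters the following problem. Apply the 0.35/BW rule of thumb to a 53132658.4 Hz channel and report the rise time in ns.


Rise time from bandwidth relationship:
tr = 0.35 / BW
   = 0.35 / 53132658.4
   = 6.587285683e-09 s
   = 6.5873 ns

6.5873 ns


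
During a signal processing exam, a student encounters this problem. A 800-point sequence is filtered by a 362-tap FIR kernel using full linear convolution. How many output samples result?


Linear convolution output length:
L = N + M - 1
  = 800 + 362 - 1
  = 1161 samples

1161


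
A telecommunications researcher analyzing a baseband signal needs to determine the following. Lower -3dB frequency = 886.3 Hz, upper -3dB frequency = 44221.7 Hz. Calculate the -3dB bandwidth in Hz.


Bandwidth is the difference of -3dB frequencies:
BW = f_high - f_low
   = 44221.7 - 886.3
   = 43335.4 Hz

43335.4 Hz


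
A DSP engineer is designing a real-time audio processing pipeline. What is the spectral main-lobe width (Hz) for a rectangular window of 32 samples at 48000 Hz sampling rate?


Main lobe width for a rectangular window:
Width = 2 * fs / N
      = 2 * 48000 / 32
      = 96000 / 32
      = 3000.0 Hz

3000.0 Hz


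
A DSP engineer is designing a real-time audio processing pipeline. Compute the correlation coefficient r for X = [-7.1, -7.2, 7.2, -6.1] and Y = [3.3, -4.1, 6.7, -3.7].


Pearson correlation coefficient (population):
r = cov(X,Y) / (std(X) * std(Y))
Mean X = -3.3, Mean Y = 0.55
Cov(X,Y) = 21.04
Std(X) = 6.077417, Std(Y) = 4.61167
r = 0.7507

0.7507


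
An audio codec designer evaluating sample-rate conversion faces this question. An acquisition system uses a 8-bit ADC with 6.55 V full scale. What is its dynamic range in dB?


Dynamic range from full-scale to LSB:
V_min = V_max / 2^bits = 6.55 / 2^8
DR = 20 * log10(V_max / V_min)
   = 20 * log10(2^8)
   = 20 * 8 * log10(2)
   = 48.16 dB

48.16 dB


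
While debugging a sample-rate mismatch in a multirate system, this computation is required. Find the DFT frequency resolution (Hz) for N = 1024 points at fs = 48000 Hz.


DFT frequency resolution:
df = fs / N
   = 48000 / 1024
   = 46.875 Hz

46.875 Hz


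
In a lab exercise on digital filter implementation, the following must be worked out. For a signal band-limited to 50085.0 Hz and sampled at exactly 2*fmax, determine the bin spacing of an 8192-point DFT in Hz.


Step 1 — Nyquist sampling rate:
fs = 2 * fmax = 2 * 50085.0 = 100170.0 Hz

Step 2 — DFT bin spacing:
df = fs / N = 100170.0 / 8192 = 12.2278 Hz

12.2278 Hz


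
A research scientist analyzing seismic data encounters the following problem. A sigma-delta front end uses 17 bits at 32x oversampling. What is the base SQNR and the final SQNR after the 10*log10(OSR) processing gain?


Step 1 — baseline SQNR at Nyquist:
SQNR_base = 6.02*N + 1.76
          = 6.02*17 + 1.76
          = 104.1 dB

Step 2 — oversampling processing gain:
G = 10*log10(OSR) = 10*log10(32) = 15.05 dB

Step 3 — total:
SQNR_total = 104.1 + 15.05 = 119.15 dB

Base SQNR = 104.1 dB; oversampled SQNR = 119.15 dB


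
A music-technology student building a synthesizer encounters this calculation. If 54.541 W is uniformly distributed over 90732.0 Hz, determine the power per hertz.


Power spectral density:
PSD = P / BW
    = 54.541 / 90732.0
    = 0.00060112 W/Hz

0.00060112 W/Hz


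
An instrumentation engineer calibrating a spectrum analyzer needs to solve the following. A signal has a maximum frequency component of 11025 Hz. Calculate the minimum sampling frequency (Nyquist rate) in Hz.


The Nyquist rate is twice the maximum frequency component.
fs_min = 2 * fmax
      = 2 * 11025
      = 22050 Hz

22050


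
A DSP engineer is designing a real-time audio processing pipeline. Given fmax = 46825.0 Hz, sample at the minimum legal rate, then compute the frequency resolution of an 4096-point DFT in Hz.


Step 1 — Nyquist sampling rate:
fs = 2 * fmax = 2 * 46825.0 = 93650.0 Hz

Step 2 — DFT bin spacing:
df = fs / N = 93650.0 / 4096 = 22.8638 Hz

22.8638 Hz


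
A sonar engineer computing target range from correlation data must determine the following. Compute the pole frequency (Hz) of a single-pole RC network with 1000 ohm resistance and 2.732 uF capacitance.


Cutoff frequency of a first-order RC filter:
fc = 1 / (2 * pi * R * C)
C = 2.732 uF = 2.732e-06 F
fc = 1 / (2 * pi * 1000 * 2.732e-06)
   = 1 / 0.017165662259215
   = 58.255836 Hz

58.255836 Hz


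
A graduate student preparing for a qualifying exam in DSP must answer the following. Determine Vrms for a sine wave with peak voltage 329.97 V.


RMS voltage for a sinusoidal waveform:
V_rms = V_peak / sqrt(2)
      = 329.97 / 1.414214
      = 233.324 V

233.324 V


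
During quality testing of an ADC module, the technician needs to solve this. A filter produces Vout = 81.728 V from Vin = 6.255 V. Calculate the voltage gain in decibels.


Voltage gain in dB:
G = 20 * log10(Vout / Vin)
  = 20 * log10(81.728 / 6.255)
  = 20 * log10(13.066027)
  = 20 * 1.116144
  = 22.32 dB

22.32 dB


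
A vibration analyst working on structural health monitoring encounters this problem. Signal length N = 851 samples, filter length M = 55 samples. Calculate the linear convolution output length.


Linear convolution output length:
L = N + M - 1
  = 851 + 55 - 1
  = 905 samples

905


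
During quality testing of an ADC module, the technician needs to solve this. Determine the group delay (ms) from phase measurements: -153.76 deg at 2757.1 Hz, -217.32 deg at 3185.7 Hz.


Group delay from phase difference:
tau = -d(phi)/d(omega)
d(phi) = -63.56 deg = -1.109331 rad
d(omega) = 2*pi*(3185.7 - 2757.1) = 2692.9732 rad/s
tau = -(-1.109331) / 2692.9732
    = 0.4119 ms

0.4119 ms


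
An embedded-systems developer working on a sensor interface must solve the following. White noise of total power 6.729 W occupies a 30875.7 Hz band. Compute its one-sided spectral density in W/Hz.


Power spectral density:
PSD = P / BW
    = 6.729 / 30875.7
    = 0.00021794 W/Hz

0.00021794 W/Hz


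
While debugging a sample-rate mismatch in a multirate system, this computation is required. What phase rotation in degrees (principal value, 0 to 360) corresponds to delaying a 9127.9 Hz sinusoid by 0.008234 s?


Phase shift from frequency and time delay:
phi = 360 * f * t_delay
    = 360 * 9127.9 * 0.008234
    = 27057.29 degrees
    mod 360 = 57.29 degrees

57.29 degrees


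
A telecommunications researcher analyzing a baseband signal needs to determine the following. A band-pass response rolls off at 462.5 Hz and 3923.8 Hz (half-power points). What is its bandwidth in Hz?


Bandwidth is the difference of -3dB frequencies:
BW = f_high - f_low
   = 3923.8 - 462.5
   = 3461.3 Hz

3461.3 Hz


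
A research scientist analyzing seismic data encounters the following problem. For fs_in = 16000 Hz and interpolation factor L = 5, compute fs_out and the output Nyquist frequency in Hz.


Step 1 — output sample rate after interpolation by L:
fs_out = L * fs_in = 5 * 16000 = 80000 Hz

Step 2 — Nyquist frequency of the output stream:
f_Nyq = fs_out / 2 = 80000 / 2 = 40000.0 Hz

fs_out = 80000 Hz; f_Nyquist = 40000.0 Hz


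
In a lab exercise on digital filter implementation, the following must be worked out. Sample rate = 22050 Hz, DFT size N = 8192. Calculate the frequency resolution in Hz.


DFT frequency resolution:
df = fs / N
   = 22050 / 8192
   = 2.6917 Hz

2.6917 Hz


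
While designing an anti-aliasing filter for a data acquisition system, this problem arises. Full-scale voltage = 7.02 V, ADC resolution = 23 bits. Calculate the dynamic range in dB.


Dynamic range from full-scale to LSB:
V_min = V_max / 2^bits = 7.02 / 2^23
DR = 20 * log10(V_max / V_min)
   = 20 * log10(2^23)
   = 20 * 23 * log10(2)
   = 138.47 dB

138.47 dB


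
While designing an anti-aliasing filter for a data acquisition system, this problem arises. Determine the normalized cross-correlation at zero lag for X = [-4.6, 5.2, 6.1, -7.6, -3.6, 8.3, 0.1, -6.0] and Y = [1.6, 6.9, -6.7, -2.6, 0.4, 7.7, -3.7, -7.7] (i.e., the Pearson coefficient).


Pearson correlation coefficient (population):
r = cov(X,Y) / (std(X) * std(Y))
Mean X = -0.2625, Mean Y = -0.5125
Cov(X,Y) = 14.329219
Std(X) = 5.706123, Std(Y) = 5.386891
r = 0.4662

0.4662


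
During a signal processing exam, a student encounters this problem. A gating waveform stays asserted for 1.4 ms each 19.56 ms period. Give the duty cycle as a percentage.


Duty cycle as a percentage:
DC = (t_on / T) * 100
   = (1.4 / 19.56) * 100
   = 0.071575 * 100
   = 7.16 %

7.16 %


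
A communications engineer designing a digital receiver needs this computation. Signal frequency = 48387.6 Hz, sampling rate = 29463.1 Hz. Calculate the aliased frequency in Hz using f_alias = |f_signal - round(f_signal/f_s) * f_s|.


Compute the nearest integer multiple of fs to the signal:
n = round(48387.6 / 29463.1) = 2
f_alias = |48387.6 - 2 * 29463.1|
        = |48387.6 - 58926.2|
        = 10538.6 Hz

10538.6


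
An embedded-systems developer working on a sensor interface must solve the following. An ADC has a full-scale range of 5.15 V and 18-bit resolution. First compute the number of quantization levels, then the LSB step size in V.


Step 1 — number of quantization levels:
L = 2^N = 2^18 = 262144

Step 2 — LSB step size:
delta = Vfs / L
      = 5.15 / 262144
      = 1.965e-05 V

Levels = 262144; step size = 1.965e-05 V


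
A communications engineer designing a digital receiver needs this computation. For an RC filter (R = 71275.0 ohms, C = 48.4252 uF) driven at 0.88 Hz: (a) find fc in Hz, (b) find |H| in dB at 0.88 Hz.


Step 1 — cutoff frequency:
fc = 1 / (2*pi*R*C)
C = 48.4252 uF = 4.84252e-05 F
fc = 1 / (2*pi*71275.0*4.84252e-05)
   = 0.0461117 Hz

Step 2 — magnitude at f = 0.88 Hz:
|H(f)| = 1 / sqrt(1 + (f/fc)^2)
f/fc = 0.88 / 0.0461117 = 19.084094
|H| = 1 / sqrt(1 + 364.202644) = 0.0523279
|H|_dB = 20*log10(0.0523279) = -25.63 dB

fc = 0.0461117 Hz; |H(0.88 Hz)| = -25.63 dB


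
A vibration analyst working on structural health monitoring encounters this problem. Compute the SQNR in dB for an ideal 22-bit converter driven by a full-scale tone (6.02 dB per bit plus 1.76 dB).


Theoretical SNR for a full-scale sinusoid:
SNR = 6.02 * N + 1.76
    = 6.02 * 22 + 1.76
    = 132.44 + 1.76
    = 134.2 dB

134.2 dB


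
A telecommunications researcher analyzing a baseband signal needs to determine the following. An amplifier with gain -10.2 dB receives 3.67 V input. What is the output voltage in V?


Output voltage from dB gain:
V_out = V_in * 10^(gain_dB / 20)
      = 3.67 * 10^(-10.2 / 20)
      = 3.67 * 0.30903
      = 1.1341 V

1.1341 V


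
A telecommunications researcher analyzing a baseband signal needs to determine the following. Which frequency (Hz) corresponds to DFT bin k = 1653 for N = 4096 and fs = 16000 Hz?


Frequency of DFT bin k:
f_k = k * fs / N
    = 1653 * 16000 / 4096
    = 26448000 / 4096
    = 6457.031 Hz

6457.031 Hz


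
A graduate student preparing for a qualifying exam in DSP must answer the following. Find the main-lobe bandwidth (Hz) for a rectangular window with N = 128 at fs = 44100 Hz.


Main lobe width for a rectangular window:
Width = 2 * fs / N
      = 2 * 44100 / 128
      = 88200 / 128
      = 689.062 Hz

689.062 Hz


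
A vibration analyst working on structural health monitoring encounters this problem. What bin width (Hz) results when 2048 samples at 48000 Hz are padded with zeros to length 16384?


Frequency resolution after zero-padding:
N_padded = 2048 * 8 = 16384
df = fs / N_padded
   = 48000 / 16384
   = 2.9297 Hz

2.9297 Hz


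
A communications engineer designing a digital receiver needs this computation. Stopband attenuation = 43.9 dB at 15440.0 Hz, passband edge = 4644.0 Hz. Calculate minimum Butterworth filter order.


Butterworth filter order formula:
n = log10(10^(A/10) - 1) / (2 * log10(f_stop/f_pass))
10^(43.9/10) - 1 = 24546.0892
f_stop/f_pass = 15440.0 / 4644.0 = 3.3247
n = 4.2069 -> ceil = 5

5


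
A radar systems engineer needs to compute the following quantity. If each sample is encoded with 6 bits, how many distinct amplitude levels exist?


Number of quantization levels = 2^N
= 2^6
= 64

64


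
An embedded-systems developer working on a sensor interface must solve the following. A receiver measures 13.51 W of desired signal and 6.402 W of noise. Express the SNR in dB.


SNR in decibels:
SNR = 10 * log10(Ps / Pn)
    = 10 * log10(13.51 / 6.402)
    = 10 * log10(2.1103)
    = 10 * 0.3243
    = 3.24 dB

3.24 dB


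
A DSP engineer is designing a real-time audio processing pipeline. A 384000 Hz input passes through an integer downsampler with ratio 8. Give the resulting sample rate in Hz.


Decimation reduces the sample rate:
fs_out = fs_in / M
       = 384000 / 8
       = 48000.0 Hz

48000.0 Hz


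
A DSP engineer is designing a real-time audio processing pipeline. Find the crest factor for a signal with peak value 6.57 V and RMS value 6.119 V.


Crest factor is the ratio of peak to RMS:
CF = V_peak / V_rms
   = 6.57 / 6.119
   = 1.0737

1.0737


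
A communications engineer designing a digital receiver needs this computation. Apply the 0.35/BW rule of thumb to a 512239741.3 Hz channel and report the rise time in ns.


Rise time from bandwidth relationship:
tr = 0.35 / BW
   = 0.35 / 512239741.3
   = 6.832738106e-10 s
   = 0.6833 ns

0.6833 ns


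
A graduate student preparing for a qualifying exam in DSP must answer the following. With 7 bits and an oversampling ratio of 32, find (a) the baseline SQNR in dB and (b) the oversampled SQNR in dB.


Step 1 — baseline SQNR at Nyquist:
SQNR_base = 6.02*N + 1.76
          = 6.02*7 + 1.76
          = 43.9 dB

Step 2 — oversampling processing gain:
G = 10*log10(OSR) = 10*log10(32) = 15.05 dB

Step 3 — total:
SQNR_total = 43.9 + 15.05 = 58.95 dB

Base SQNR = 43.9 dB; oversampled SQNR = 58.95 dB


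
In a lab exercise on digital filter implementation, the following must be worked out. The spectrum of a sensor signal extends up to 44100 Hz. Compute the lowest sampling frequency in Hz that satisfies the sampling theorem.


The Nyquist rate is twice the maximum frequency component.
fs_min = 2 * fmax
      = 2 * 44100
      = 88200 Hz

88200


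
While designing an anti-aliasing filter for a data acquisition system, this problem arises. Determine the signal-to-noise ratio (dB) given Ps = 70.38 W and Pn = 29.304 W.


SNR in decibels:
SNR = 10 * log10(Ps / Pn)
    = 10 * log10(70.38 / 29.304)
    = 10 * log10(2.4017)
    = 10 * 0.3805
    = 3.81 dB

3.81 dB


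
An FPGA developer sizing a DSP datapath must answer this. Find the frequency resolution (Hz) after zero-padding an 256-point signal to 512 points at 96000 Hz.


Frequency resolution after zero-padding:
N_padded = 256 * 2 = 512
df = fs / N_padded
   = 96000 / 512
   = 187.5 Hz

187.5 Hz


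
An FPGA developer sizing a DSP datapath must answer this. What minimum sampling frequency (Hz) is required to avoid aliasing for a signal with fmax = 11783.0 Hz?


The Nyquist rate is twice the maximum frequency component.
fs_min = 2 * fmax
      = 2 * 11783.0
      = 23566.0 Hz

23566.0


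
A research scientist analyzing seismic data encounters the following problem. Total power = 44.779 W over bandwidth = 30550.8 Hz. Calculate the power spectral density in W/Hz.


Power spectral density:
PSD = P / BW
    = 44.779 / 30550.8
    = 0.00146572 W/Hz

0.00146572 W/Hz


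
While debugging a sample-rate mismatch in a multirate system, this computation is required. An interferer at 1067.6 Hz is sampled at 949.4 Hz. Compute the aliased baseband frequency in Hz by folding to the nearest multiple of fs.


Compute the nearest integer multiple of fs to the signal:
n = round(1067.6 / 949.4) = 1
f_alias = |1067.6 - 1 * 949.4|
        = |1067.6 - 949.4|
        = 118.2 Hz

118.2


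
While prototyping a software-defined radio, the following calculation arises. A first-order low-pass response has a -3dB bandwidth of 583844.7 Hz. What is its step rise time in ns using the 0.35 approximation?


Rise time from bandwidth relationship:
tr = 0.35 / BW
   = 0.35 / 583844.7
   = 5.994744835e-07 s
   = 599.4745 ns

599.4745 ns


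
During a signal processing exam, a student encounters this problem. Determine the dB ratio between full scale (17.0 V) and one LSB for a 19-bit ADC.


Dynamic range from full-scale to LSB:
V_min = V_max / 2^bits = 17.0 / 2^19
DR = 20 * log10(V_max / V_min)
   = 20 * log10(2^19)
   = 20 * 19 * log10(2)
   = 114.39 dB

114.39 dB


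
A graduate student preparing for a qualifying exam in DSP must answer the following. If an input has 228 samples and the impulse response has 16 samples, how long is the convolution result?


Linear convolution output length:
L = N + M - 1
  = 228 + 16 - 1
  = 243 samples

243


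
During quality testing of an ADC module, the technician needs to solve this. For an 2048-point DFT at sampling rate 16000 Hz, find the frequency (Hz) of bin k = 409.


Frequency of DFT bin k:
f_k = k * fs / N
    = 409 * 16000 / 2048
    = 6544000 / 2048
    = 3195.312 Hz

3195.312 Hz


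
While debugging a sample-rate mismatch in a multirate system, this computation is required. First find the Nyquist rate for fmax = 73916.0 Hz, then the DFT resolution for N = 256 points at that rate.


Step 1 — Nyquist sampling rate:
fs = 2 * fmax = 2 * 73916.0 = 147832.0 Hz

Step 2 — DFT bin spacing:
df = fs / N = 147832.0 / 256 = 577.4688 Hz

577.4688 Hz


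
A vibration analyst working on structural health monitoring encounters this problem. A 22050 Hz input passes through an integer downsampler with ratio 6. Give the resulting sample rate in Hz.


Decimation reduces the sample rate:
fs_out = fs_in / M
       = 22050 / 6
       = 3675.0 Hz

3675.0 Hz


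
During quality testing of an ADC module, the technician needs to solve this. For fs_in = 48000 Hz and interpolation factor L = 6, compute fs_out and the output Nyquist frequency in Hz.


Step 1 — output sample rate after interpolation by L:
fs_out = L * fs_in = 6 * 48000 = 288000 Hz

Step 2 — Nyquist frequency of the output stream:
f_Nyq = fs_out / 2 = 288000 / 2 = 144000.0 Hz

fs_out = 288000 Hz; f_Nyquist = 144000.0 Hz


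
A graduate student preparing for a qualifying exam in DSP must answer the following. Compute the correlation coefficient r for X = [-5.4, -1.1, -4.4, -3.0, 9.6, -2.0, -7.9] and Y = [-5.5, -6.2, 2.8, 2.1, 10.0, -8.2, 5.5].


Pearson correlation coefficient (population):
r = cov(X,Y) / (std(X) * std(Y))
Mean X = -2.0286, Mean Y = 0.0714
Cov(X,Y) = 12.552041
Std(X) = 5.189196, Std(Y) = 6.306395
r = 0.3836

0.3836


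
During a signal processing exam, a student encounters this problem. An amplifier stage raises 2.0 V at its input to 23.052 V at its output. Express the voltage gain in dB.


Voltage gain in dB:
G = 20 * log10(Vout / Vin)
  = 20 * log10(23.052 / 2.0)
  = 20 * log10(11.526)
  = 20 * 1.061679
  = 21.23 dB

21.23 dB


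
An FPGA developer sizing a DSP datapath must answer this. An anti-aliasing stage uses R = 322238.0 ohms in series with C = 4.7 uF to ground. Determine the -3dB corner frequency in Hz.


Cutoff frequency of a first-order RC filter:
fc = 1 / (2 * pi * R * C)
C = 4.7 uF = 4.7e-06 F
fc = 1 / (2 * pi * 322238.0 * 4.7e-06)
   = 1 / 9.5160010149702
   = 0.105086 Hz

0.105086 Hz


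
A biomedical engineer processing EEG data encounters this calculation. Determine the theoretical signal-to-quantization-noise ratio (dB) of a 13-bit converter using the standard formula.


Theoretical SNR for a full-scale sinusoid:
SNR = 6.02 * N + 1.76
    = 6.02 * 13 + 1.76
    = 78.26 + 1.76
    = 80.02 dB

80.02 dB


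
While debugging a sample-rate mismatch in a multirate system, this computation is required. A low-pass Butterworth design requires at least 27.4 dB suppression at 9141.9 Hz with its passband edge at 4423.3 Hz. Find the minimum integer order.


Butterworth filter order formula:
n = log10(10^(A/10) - 1) / (2 * log10(f_stop/f_pass))
10^(27.4/10) - 1 = 548.5409
f_stop/f_pass = 9141.9 / 4423.3 = 2.0668
n = 4.344 -> ceil = 5

5


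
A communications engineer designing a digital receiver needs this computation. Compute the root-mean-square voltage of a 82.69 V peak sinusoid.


RMS voltage for a sinusoidal waveform:
V_rms = V_peak / sqrt(2)
      = 82.69 / 1.414214
      = 58.471 V

58.471 V


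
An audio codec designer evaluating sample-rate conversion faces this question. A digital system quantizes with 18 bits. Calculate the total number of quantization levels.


Number of quantization levels = 2^N
= 2^18
= 262144

262144


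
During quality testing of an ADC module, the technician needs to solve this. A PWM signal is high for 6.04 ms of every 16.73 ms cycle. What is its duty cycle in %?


Duty cycle as a percentage:
DC = (t_on / T) * 100
   = (6.04 / 16.73) * 100
   = 0.361028 * 100
   = 36.1 %

36.1 %


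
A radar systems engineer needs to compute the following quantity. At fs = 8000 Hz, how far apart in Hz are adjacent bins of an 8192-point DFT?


DFT frequency resolution:
df = fs / N
   = 8000 / 8192
   = 0.9766 Hz

0.9766 Hz


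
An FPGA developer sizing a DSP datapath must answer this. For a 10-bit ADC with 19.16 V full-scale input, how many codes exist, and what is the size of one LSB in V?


Step 1 — number of quantization levels:
L = 2^N = 2^10 = 1024

Step 2 — LSB step size:
delta = Vfs / L
      = 19.16 / 1024
      = 0.01871094 V

Levels = 1024; step size = 0.01871094 V


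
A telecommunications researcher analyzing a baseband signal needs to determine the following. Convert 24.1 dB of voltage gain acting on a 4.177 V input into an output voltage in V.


Output voltage from dB gain:
V_out = V_in * 10^(gain_dB / 20)
      = 4.177 * 10^(24.1 / 20)
      = 4.177 * 16.032454
      = 66.9676 V

66.9676 V


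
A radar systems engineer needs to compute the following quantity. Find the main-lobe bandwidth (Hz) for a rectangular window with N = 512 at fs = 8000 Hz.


Main lobe width for a rectangular window:
Width = 2 * fs / N
      = 2 * 8000 / 512
      = 16000 / 512
      = 31.25 Hz

31.25 Hz


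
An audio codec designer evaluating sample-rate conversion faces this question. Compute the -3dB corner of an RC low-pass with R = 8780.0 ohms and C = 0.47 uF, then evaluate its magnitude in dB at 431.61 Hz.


Step 1 — cutoff frequency:
fc = 1 / (2*pi*R*C)
C = 0.47 uF = 4.7e-07 F
fc = 1 / (2*pi*8780.0*4.7e-07)
   = 38.5681 Hz

Step 2 — magnitude at f = 431.61 Hz:
|H(f)| = 1 / sqrt(1 + (f/fc)^2)
f/fc = 431.61 / 38.5681 = 11.190855
|H| = 1 / sqrt(1 + 125.235236) = 0.089004
|H|_dB = 20*log10(0.089004) = -21.01 dB

fc = 38.5681 Hz; |H(431.61 Hz)| = -21.01 dB


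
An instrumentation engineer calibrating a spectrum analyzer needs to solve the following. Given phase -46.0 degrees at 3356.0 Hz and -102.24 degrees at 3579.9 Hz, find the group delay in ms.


Group delay from phase difference:
tau = -d(phi)/d(omega)
d(phi) = -56.24 deg = -0.981573 rad
d(omega) = 2*pi*(3579.9 - 3356.0) = 1406.8052 rad/s
tau = -(-0.981573) / 1406.8052
    = 0.6977 ms

0.6977 ms


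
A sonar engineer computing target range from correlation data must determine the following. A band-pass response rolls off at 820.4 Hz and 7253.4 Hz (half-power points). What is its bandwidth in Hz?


Bandwidth is the difference of -3dB frequencies:
BW = f_high - f_low
   = 7253.4 - 820.4
   = 6433.0 Hz

6433.0 Hz


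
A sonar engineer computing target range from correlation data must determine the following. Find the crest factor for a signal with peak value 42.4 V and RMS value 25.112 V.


Crest factor is the ratio of peak to RMS:
CF = V_peak / V_rms
   = 42.4 / 25.112
   = 1.6884

1.6884


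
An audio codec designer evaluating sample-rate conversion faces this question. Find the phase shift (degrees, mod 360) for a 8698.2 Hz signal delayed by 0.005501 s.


Phase shift from frequency and time delay:
phi = 360 * f * t_delay
    = 360 * 8698.2 * 0.005501
    = 17225.57 degrees
    mod 360 = 305.57 degrees

305.57 degrees


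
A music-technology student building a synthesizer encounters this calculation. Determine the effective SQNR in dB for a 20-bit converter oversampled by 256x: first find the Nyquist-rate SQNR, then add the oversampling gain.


Step 1 — baseline SQNR at Nyquist:
SQNR_base = 6.02*N + 1.76
          = 6.02*20 + 1.76
          = 122.16 dB

Step 2 — oversampling processing gain:
G = 10*log10(OSR) = 10*log10(256) = 24.08 dB

Step 3 — total:
SQNR_total = 122.16 + 24.08 = 146.24 dB

Base SQNR = 122.16 dB; oversampled SQNR = 146.24 dB


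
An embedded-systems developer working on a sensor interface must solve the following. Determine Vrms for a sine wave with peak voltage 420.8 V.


RMS voltage for a sinusoidal waveform:
V_rms = V_peak / sqrt(2)
      = 420.8 / 1.414214
      = 297.551 V

297.551 V


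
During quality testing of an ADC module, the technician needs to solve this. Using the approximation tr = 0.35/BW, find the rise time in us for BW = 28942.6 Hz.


Rise time from bandwidth relationship:
tr = 0.35 / BW
   = 0.35 / 28942.6
   = 1.209290112e-05 s
   = 12.0929 us

12.0929 us


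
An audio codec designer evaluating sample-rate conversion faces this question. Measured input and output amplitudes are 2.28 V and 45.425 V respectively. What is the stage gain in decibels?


Voltage gain in dB:
G = 20 * log10(Vout / Vin)
  = 20 * log10(45.425 / 2.28)
  = 20 * log10(19.923246)
  = 20 * 1.29936
  = 25.99 dB

25.99 dB


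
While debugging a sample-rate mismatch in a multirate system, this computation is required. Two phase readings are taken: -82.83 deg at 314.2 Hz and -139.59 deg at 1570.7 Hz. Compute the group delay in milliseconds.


Group delay from phase difference:
tau = -d(phi)/d(omega)
d(phi) = -56.76 deg = -0.990649 rad
d(omega) = 2*pi*(1570.7 - 314.2) = 7894.8223 rad/s
tau = -(-0.990649) / 7894.8223
    = 0.1255 ms

0.1255 ms


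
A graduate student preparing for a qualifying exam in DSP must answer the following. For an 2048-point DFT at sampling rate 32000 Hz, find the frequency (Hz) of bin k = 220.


Frequency of DFT bin k:
f_k = k * fs / N
    = 220 * 32000 / 2048
    = 7040000 / 2048
    = 3437.5 Hz

3437.5 Hz


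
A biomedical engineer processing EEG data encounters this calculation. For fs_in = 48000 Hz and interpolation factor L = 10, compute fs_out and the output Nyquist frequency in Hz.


Step 1 — output sample rate after interpolation by L:
fs_out = L * fs_in = 10 * 48000 = 480000 Hz

Step 2 — Nyquist frequency of the output stream:
f_Nyq = fs_out / 2 = 480000 / 2 = 240000.0 Hz

fs_out = 480000 Hz; f_Nyquist = 240000.0 Hz


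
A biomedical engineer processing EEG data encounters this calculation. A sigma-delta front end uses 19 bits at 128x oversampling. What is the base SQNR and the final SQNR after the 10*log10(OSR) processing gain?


Step 1 — baseline SQNR at Nyquist:
SQNR_base = 6.02*N + 1.76
          = 6.02*19 + 1.76
          = 116.14 dB

Step 2 — oversampling processing gain:
G = 10*log10(OSR) = 10*log10(128) = 21.07 dB

Step 3 — total:
SQNR_total = 116.14 + 21.07 = 137.21 dB

Base SQNR = 116.14 dB; oversampled SQNR = 137.21 dB


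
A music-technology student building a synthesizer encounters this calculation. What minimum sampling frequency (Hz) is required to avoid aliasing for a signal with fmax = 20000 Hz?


The Nyquist rate is twice the maximum frequency component.
fs_min = 2 * fmax
      = 2 * 20000
      = 40000 Hz

40000


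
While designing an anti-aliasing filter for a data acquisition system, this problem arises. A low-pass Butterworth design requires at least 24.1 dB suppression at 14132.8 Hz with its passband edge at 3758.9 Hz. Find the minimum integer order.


Butterworth filter order formula:
n = log10(10^(A/10) - 1) / (2 * log10(f_stop/f_pass))
10^(24.1/10) - 1 = 256.0396
f_stop/f_pass = 14132.8 / 3758.9 = 3.7598
n = 2.0936 -> ceil = 3

3


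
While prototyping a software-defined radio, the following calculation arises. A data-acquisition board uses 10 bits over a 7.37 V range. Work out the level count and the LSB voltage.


Step 1 — number of quantization levels:
L = 2^N = 2^10 = 1024

Step 2 — LSB step size:
delta = Vfs / L
      = 7.37 / 1024
      = 0.00719727 V

Levels = 1024; step size = 0.00719727 V


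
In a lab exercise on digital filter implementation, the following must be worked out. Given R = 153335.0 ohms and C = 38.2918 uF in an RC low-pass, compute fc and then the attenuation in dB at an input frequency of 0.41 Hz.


Step 1 — cutoff frequency:
fc = 1 / (2*pi*R*C)
C = 38.2918 uF = 3.82918e-05 F
fc = 1 / (2*pi*153335.0*3.82918e-05)
   = 0.0271065 Hz

Step 2 — magnitude at f = 0.41 Hz:
|H(f)| = 1 / sqrt(1 + (f/fc)^2)
f/fc = 0.41 / 0.0271065 = 15.125523
|H| = 1 / sqrt(1 + 228.781446) = 0.0659694
|H|_dB = 20*log10(0.0659694) = -23.61 dB

fc = 0.0271065 Hz; |H(0.41 Hz)| = -23.61 dB


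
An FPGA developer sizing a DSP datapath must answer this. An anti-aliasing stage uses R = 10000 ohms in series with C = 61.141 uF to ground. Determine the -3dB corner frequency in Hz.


Cutoff frequency of a first-order RC filter:
fc = 1 / (2 * pi * R * C)
C = 61.141 uF = 6.1141e-05 F
fc = 1 / (2 * pi * 10000 * 6.1141e-05)
   = 1 / 3.8416023286627
   = 0.260308 Hz

0.260308 Hz


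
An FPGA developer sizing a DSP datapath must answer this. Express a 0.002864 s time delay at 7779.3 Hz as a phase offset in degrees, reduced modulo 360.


Phase shift from frequency and time delay:
phi = 360 * f * t_delay
    = 360 * 7779.3 * 0.002864
    = 8020.77 degrees
    mod 360 = 100.77 degrees

100.77 degrees


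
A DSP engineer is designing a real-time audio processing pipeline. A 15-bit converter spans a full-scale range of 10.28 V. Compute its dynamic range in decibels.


Dynamic range from full-scale to LSB:
V_min = V_max / 2^bits = 10.28 / 2^15
DR = 20 * log10(V_max / V_min)
   = 20 * log10(2^15)
   = 20 * 15 * log10(2)
   = 90.31 dB

90.31 dB


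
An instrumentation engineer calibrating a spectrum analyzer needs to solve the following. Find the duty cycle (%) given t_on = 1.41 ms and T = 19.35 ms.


Duty cycle as a percentage:
DC = (t_on / T) * 100
   = (1.41 / 19.35) * 100
   = 0.072868 * 100
   = 7.29 %

7.29 %


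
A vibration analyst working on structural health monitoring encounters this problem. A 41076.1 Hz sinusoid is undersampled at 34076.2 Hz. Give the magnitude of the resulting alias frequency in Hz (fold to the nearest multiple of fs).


Compute the nearest integer multiple of fs to the signal:
n = round(41076.1 / 34076.2) = 1
f_alias = |41076.1 - 1 * 34076.2|
        = |41076.1 - 34076.2|
        = 6999.9 Hz

6999.9


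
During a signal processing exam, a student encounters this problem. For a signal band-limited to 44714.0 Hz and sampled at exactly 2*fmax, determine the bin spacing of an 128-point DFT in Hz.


Step 1 — Nyquist sampling rate:
fs = 2 * fmax = 2 * 44714.0 = 89428.0 Hz

Step 2 — DFT bin spacing:
df = fs / N = 89428.0 / 128 = 698.6562 Hz

698.6562 Hz


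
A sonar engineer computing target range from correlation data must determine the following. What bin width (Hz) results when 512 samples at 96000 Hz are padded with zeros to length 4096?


Frequency resolution after zero-padding:
N_padded = 512 * 8 = 4096
df = fs / N_padded
   = 96000 / 4096
   = 23.4375 Hz

23.4375 Hz


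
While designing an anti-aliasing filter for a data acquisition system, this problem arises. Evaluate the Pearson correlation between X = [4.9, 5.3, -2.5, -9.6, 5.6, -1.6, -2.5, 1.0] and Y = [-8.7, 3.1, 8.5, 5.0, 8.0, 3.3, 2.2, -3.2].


Pearson correlation coefficient (population):
r = cov(X,Y) / (std(X) * std(Y))
Mean X = 0.075, Mean Y = 2.275
Cov(X,Y) = -8.249375
Std(X) = 4.894321, Std(Y) = 5.374884
r = -0.3136

-0.3136


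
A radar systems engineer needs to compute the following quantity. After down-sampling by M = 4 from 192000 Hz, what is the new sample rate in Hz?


Decimation reduces the sample rate:
fs_out = fs_in / M
       = 192000 / 4
       = 48000.0 Hz

48000.0 Hz


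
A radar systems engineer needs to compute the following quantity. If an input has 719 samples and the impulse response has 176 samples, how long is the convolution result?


Linear convolution output length:
L = N + M - 1
  = 719 + 176 - 1
  = 894 samples

894


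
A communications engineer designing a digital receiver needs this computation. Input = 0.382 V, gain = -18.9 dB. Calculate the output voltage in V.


Output voltage from dB gain:
V_out = V_in * 10^(gain_dB / 20)
      = 0.382 * 10^(-18.9 / 20)
      = 0.382 * 0.113501
      = 0.0434 V

0.0434 V


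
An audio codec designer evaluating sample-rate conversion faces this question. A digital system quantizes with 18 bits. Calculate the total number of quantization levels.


Number of quantization levels = 2^N
= 2^18
= 262144

262144


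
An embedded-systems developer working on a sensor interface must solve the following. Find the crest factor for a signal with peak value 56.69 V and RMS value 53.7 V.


Crest factor is the ratio of peak to RMS:
CF = V_peak / V_rms
   = 56.69 / 53.7
   = 1.0557

1.0557


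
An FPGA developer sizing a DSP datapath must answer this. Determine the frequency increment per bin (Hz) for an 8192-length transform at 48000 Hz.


DFT frequency resolution:
df = fs / N
   = 48000 / 8192
   = 5.8594 Hz

5.8594 Hz


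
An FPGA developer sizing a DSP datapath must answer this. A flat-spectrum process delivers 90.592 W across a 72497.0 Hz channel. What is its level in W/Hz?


Power spectral density:
PSD = P / BW
    = 90.592 / 72497.0
    = 0.0012496 W/Hz

0.0012496 W/Hz


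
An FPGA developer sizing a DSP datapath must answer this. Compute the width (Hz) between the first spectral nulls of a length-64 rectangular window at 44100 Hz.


Main lobe width for a rectangular window:
Width = 2 * fs / N
      = 2 * 44100 / 64
      = 88200 / 64
      = 1378.125 Hz

1378.125 Hz
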